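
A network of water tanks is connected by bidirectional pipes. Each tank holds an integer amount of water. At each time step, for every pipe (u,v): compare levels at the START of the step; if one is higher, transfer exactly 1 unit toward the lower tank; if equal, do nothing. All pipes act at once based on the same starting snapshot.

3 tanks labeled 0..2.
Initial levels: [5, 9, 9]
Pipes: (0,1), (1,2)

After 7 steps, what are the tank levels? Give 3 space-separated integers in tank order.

Step 1: flows [1->0,1=2] -> levels [6 8 9]
Step 2: flows [1->0,2->1] -> levels [7 8 8]
Step 3: flows [1->0,1=2] -> levels [8 7 8]
Step 4: flows [0->1,2->1] -> levels [7 9 7]
Step 5: flows [1->0,1->2] -> levels [8 7 8]
  -> period-2 cycle: step 5 state = step 3 state
  -> state at step 7: (7-3) mod 2 = 0, same as step 3 -> [8 7 8]

Answer: 8 7 8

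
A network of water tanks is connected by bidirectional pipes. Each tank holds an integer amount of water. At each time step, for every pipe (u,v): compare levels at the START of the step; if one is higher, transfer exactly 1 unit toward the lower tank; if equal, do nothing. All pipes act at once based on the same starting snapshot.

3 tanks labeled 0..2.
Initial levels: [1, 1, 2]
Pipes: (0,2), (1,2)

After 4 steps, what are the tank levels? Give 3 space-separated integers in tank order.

Step 1: flows [2->0,2->1] -> levels [2 2 0]
Step 2: flows [0->2,1->2] -> levels [1 1 2]
  -> period-2 cycle: step 2 state = step 0 state
  -> state at step 4: (4-0) mod 2 = 0, same as step 0 -> [1 1 2]

Answer: 1 1 2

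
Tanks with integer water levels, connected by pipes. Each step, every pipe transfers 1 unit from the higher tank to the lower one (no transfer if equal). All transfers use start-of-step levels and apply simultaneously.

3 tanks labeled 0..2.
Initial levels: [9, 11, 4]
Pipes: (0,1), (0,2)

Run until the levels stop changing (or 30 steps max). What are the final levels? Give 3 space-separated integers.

Answer: 8 8 8

Derivation:
Step 1: flows [1->0,0->2] -> levels [9 10 5]
Step 2: flows [1->0,0->2] -> levels [9 9 6]
Step 3: flows [0=1,0->2] -> levels [8 9 7]
Step 4: flows [1->0,0->2] -> levels [8 8 8]
Step 5: flows [0=1,0=2] -> levels [8 8 8]
  -> stable (no change)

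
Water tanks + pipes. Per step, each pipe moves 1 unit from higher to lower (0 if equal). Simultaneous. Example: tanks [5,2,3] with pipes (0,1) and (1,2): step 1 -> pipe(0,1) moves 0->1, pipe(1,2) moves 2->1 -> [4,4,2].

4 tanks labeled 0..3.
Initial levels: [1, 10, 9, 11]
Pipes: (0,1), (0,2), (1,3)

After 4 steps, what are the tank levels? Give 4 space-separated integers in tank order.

Step 1: flows [1->0,2->0,3->1] -> levels [3 10 8 10]
Step 2: flows [1->0,2->0,1=3] -> levels [5 9 7 10]
Step 3: flows [1->0,2->0,3->1] -> levels [7 9 6 9]
Step 4: flows [1->0,0->2,1=3] -> levels [7 8 7 9]

Answer: 7 8 7 9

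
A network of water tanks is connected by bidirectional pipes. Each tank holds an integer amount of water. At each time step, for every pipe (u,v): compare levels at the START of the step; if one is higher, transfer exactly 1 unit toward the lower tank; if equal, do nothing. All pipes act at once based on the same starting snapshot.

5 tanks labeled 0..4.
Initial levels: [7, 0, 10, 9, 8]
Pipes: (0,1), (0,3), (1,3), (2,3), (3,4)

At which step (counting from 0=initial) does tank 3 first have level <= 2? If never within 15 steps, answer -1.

Step 1: flows [0->1,3->0,3->1,2->3,3->4] -> levels [7 2 9 7 9]
Step 2: flows [0->1,0=3,3->1,2->3,4->3] -> levels [6 4 8 8 8]
Step 3: flows [0->1,3->0,3->1,2=3,3=4] -> levels [6 6 8 6 8]
Step 4: flows [0=1,0=3,1=3,2->3,4->3] -> levels [6 6 7 8 7]
Step 5: flows [0=1,3->0,3->1,3->2,3->4] -> levels [7 7 8 4 8]
Step 6: flows [0=1,0->3,1->3,2->3,4->3] -> levels [6 6 7 8 7]
  -> period-2 cycle (repeats step 4); tank 3 never drops to <=2
Tank 3 never reaches <=2 within 15 steps

Answer: -1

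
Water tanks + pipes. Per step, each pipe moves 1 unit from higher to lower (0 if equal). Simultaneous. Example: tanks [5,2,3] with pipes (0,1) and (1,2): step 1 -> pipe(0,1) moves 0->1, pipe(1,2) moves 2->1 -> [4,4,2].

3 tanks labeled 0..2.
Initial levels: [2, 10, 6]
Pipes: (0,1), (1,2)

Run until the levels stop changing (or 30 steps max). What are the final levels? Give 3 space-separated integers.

Answer: 6 6 6

Derivation:
Step 1: flows [1->0,1->2] -> levels [3 8 7]
Step 2: flows [1->0,1->2] -> levels [4 6 8]
Step 3: flows [1->0,2->1] -> levels [5 6 7]
Step 4: flows [1->0,2->1] -> levels [6 6 6]
Step 5: flows [0=1,1=2] -> levels [6 6 6]
  -> stable (no change)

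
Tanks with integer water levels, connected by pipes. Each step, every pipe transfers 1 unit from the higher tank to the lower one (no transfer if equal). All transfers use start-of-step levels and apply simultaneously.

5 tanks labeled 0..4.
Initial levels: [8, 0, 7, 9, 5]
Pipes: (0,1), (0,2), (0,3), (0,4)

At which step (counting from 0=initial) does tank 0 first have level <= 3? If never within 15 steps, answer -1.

Answer: 5

Derivation:
Step 1: flows [0->1,0->2,3->0,0->4] -> levels [6 1 8 8 6]
Step 2: flows [0->1,2->0,3->0,0=4] -> levels [7 2 7 7 6]
Step 3: flows [0->1,0=2,0=3,0->4] -> levels [5 3 7 7 7]
Step 4: flows [0->1,2->0,3->0,4->0] -> levels [7 4 6 6 6]
Step 5: flows [0->1,0->2,0->3,0->4] -> levels [3 5 7 7 7]
Tank 0 first reaches <=3 at step 5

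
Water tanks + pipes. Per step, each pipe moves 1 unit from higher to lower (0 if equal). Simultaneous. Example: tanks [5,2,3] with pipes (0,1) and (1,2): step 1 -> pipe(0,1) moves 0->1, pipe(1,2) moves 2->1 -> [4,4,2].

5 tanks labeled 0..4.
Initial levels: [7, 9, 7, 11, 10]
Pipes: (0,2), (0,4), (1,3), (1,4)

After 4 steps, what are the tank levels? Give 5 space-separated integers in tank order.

Answer: 7 9 8 10 10

Derivation:
Step 1: flows [0=2,4->0,3->1,4->1] -> levels [8 11 7 10 8]
Step 2: flows [0->2,0=4,1->3,1->4] -> levels [7 9 8 11 9]
Step 3: flows [2->0,4->0,3->1,1=4] -> levels [9 10 7 10 8]
Step 4: flows [0->2,0->4,1=3,1->4] -> levels [7 9 8 10 10]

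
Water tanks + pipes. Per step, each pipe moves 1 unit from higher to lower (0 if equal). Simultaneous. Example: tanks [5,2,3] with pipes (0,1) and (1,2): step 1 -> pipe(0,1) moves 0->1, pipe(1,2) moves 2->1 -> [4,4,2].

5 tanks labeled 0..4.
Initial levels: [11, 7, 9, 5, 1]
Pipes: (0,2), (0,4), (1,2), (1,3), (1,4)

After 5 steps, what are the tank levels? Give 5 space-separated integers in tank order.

Step 1: flows [0->2,0->4,2->1,1->3,1->4] -> levels [9 6 9 6 3]
Step 2: flows [0=2,0->4,2->1,1=3,1->4] -> levels [8 6 8 6 5]
Step 3: flows [0=2,0->4,2->1,1=3,1->4] -> levels [7 6 7 6 7]
Step 4: flows [0=2,0=4,2->1,1=3,4->1] -> levels [7 8 6 6 6]
Step 5: flows [0->2,0->4,1->2,1->3,1->4] -> levels [5 5 8 7 8]

Answer: 5 5 8 7 8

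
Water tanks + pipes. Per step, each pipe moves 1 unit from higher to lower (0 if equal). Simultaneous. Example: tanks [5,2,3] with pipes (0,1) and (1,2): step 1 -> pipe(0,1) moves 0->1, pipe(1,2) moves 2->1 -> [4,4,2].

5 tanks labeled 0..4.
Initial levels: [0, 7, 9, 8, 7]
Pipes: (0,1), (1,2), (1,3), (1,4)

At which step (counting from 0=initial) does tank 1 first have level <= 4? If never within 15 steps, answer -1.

Step 1: flows [1->0,2->1,3->1,1=4] -> levels [1 8 8 7 7]
Step 2: flows [1->0,1=2,1->3,1->4] -> levels [2 5 8 8 8]
Step 3: flows [1->0,2->1,3->1,4->1] -> levels [3 7 7 7 7]
Step 4: flows [1->0,1=2,1=3,1=4] -> levels [4 6 7 7 7]
Step 5: flows [1->0,2->1,3->1,4->1] -> levels [5 8 6 6 6]
Step 6: flows [1->0,1->2,1->3,1->4] -> levels [6 4 7 7 7]
Tank 1 first reaches <=4 at step 6

Answer: 6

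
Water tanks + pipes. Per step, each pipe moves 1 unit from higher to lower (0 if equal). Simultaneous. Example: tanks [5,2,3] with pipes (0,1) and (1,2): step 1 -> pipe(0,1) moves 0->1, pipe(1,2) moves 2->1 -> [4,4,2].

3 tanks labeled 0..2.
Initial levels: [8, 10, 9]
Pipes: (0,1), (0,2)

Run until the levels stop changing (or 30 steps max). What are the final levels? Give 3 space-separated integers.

Answer: 8 10 9

Derivation:
Step 1: flows [1->0,2->0] -> levels [10 9 8]
Step 2: flows [0->1,0->2] -> levels [8 10 9]
  -> period-2 cycle: step 2 state = step 0 state; never stabilizes
  -> state at step 30: (30-0) mod 2 = 0, same as step 0 -> [8 10 9]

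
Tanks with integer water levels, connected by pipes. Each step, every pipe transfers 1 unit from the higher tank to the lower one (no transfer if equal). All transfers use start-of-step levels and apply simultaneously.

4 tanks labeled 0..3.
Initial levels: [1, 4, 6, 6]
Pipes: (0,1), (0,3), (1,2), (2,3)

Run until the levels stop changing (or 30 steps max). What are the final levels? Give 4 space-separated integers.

Answer: 5 3 6 3

Derivation:
Step 1: flows [1->0,3->0,2->1,2=3] -> levels [3 4 5 5]
Step 2: flows [1->0,3->0,2->1,2=3] -> levels [5 4 4 4]
Step 3: flows [0->1,0->3,1=2,2=3] -> levels [3 5 4 5]
Step 4: flows [1->0,3->0,1->2,3->2] -> levels [5 3 6 3]
Step 5: flows [0->1,0->3,2->1,2->3] -> levels [3 5 4 5]
  -> period-2 cycle: step 5 state = step 3 state; never stabilizes
  -> state at step 30: (30-3) mod 2 = 1, same as step 4 -> [5 3 6 3]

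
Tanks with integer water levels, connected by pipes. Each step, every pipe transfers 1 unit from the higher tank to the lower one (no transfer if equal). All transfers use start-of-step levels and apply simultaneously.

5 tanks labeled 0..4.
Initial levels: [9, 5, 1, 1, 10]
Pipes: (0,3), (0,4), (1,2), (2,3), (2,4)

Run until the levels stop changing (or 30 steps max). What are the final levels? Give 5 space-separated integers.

Step 1: flows [0->3,4->0,1->2,2=3,4->2] -> levels [9 4 3 2 8]
Step 2: flows [0->3,0->4,1->2,2->3,4->2] -> levels [7 3 4 4 8]
Step 3: flows [0->3,4->0,2->1,2=3,4->2] -> levels [7 4 4 5 6]
Step 4: flows [0->3,0->4,1=2,3->2,4->2] -> levels [5 4 6 5 6]
Step 5: flows [0=3,4->0,2->1,2->3,2=4] -> levels [6 5 4 6 5]
Step 6: flows [0=3,0->4,1->2,3->2,4->2] -> levels [5 4 7 5 5]
Step 7: flows [0=3,0=4,2->1,2->3,2->4] -> levels [5 5 4 6 6]
Step 8: flows [3->0,4->0,1->2,3->2,4->2] -> levels [7 4 7 4 4]
Step 9: flows [0->3,0->4,2->1,2->3,2->4] -> levels [5 5 4 6 6]
  -> period-2 cycle: step 9 state = step 7 state; never stabilizes
  -> state at step 30: (30-7) mod 2 = 1, same as step 8 -> [7 4 7 4 4]

Answer: 7 4 7 4 4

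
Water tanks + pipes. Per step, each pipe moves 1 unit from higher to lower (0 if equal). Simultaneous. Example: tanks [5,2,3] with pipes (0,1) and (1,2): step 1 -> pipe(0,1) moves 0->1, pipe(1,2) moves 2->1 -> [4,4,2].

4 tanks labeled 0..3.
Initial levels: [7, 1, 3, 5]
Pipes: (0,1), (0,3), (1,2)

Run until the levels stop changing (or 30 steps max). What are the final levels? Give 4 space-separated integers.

Answer: 5 3 4 4

Derivation:
Step 1: flows [0->1,0->3,2->1] -> levels [5 3 2 6]
Step 2: flows [0->1,3->0,1->2] -> levels [5 3 3 5]
Step 3: flows [0->1,0=3,1=2] -> levels [4 4 3 5]
Step 4: flows [0=1,3->0,1->2] -> levels [5 3 4 4]
Step 5: flows [0->1,0->3,2->1] -> levels [3 5 3 5]
Step 6: flows [1->0,3->0,1->2] -> levels [5 3 4 4]
  -> period-2 cycle: step 6 state = step 4 state; never stabilizes
  -> state at step 30: (30-4) mod 2 = 0, same as step 4 -> [5 3 4 4]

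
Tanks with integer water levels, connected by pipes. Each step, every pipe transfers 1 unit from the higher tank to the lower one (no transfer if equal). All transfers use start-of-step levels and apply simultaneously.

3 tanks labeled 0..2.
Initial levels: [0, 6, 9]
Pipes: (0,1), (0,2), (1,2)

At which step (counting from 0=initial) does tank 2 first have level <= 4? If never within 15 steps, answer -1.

Answer: -1

Derivation:
Step 1: flows [1->0,2->0,2->1] -> levels [2 6 7]
Step 2: flows [1->0,2->0,2->1] -> levels [4 6 5]
Step 3: flows [1->0,2->0,1->2] -> levels [6 4 5]
Step 4: flows [0->1,0->2,2->1] -> levels [4 6 5]
  -> period-2 cycle (repeats step 2); tank 2 never drops to <=4
Tank 2 never reaches <=4 within 15 steps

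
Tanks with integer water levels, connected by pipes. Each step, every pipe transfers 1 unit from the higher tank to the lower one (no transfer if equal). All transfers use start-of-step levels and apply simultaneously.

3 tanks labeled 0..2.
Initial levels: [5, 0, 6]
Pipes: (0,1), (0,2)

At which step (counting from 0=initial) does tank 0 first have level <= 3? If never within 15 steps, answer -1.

Answer: 4

Derivation:
Step 1: flows [0->1,2->0] -> levels [5 1 5]
Step 2: flows [0->1,0=2] -> levels [4 2 5]
Step 3: flows [0->1,2->0] -> levels [4 3 4]
Step 4: flows [0->1,0=2] -> levels [3 4 4]
Tank 0 first reaches <=3 at step 4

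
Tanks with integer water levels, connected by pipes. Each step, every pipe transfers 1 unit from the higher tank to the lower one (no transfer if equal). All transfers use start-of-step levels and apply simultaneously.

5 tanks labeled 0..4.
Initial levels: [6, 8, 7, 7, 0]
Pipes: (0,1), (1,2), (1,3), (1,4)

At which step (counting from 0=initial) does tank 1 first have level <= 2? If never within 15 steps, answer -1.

Answer: -1

Derivation:
Step 1: flows [1->0,1->2,1->3,1->4] -> levels [7 4 8 8 1]
Step 2: flows [0->1,2->1,3->1,1->4] -> levels [6 6 7 7 2]
Step 3: flows [0=1,2->1,3->1,1->4] -> levels [6 7 6 6 3]
Step 4: flows [1->0,1->2,1->3,1->4] -> levels [7 3 7 7 4]
Step 5: flows [0->1,2->1,3->1,4->1] -> levels [6 7 6 6 3]
  -> period-2 cycle (repeats step 3); tank 1 never drops to <=2
Tank 1 never reaches <=2 within 15 steps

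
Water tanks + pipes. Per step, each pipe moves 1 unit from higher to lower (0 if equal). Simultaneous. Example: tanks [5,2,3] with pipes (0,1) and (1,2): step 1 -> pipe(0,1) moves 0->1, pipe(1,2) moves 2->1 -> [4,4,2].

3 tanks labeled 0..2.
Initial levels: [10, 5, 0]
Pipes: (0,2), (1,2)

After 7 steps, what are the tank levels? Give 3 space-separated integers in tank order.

Answer: 5 5 5

Derivation:
Step 1: flows [0->2,1->2] -> levels [9 4 2]
Step 2: flows [0->2,1->2] -> levels [8 3 4]
Step 3: flows [0->2,2->1] -> levels [7 4 4]
Step 4: flows [0->2,1=2] -> levels [6 4 5]
Step 5: flows [0->2,2->1] -> levels [5 5 5]
Step 6: flows [0=2,1=2] -> levels [5 5 5]
  -> stable; steps 7..7 unchanged -> [5 5 5]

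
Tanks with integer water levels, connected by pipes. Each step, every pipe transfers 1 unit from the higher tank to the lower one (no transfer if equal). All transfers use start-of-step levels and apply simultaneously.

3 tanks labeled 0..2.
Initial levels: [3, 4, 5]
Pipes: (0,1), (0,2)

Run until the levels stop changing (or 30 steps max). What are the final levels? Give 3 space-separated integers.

Step 1: flows [1->0,2->0] -> levels [5 3 4]
Step 2: flows [0->1,0->2] -> levels [3 4 5]
  -> period-2 cycle: step 2 state = step 0 state; never stabilizes
  -> state at step 30: (30-0) mod 2 = 0, same as step 0 -> [3 4 5]

Answer: 3 4 5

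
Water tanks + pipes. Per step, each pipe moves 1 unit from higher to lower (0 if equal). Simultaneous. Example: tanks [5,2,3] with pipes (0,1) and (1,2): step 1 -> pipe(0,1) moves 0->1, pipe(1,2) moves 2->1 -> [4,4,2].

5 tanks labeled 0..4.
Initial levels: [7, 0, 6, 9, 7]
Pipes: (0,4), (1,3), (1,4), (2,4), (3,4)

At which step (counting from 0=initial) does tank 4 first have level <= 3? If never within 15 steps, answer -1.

Answer: -1

Derivation:
Step 1: flows [0=4,3->1,4->1,4->2,3->4] -> levels [7 2 7 7 6]
Step 2: flows [0->4,3->1,4->1,2->4,3->4] -> levels [6 4 6 5 8]
Step 3: flows [4->0,3->1,4->1,4->2,4->3] -> levels [7 6 7 5 4]
Step 4: flows [0->4,1->3,1->4,2->4,3->4] -> levels [6 4 6 5 8]
  -> period-2 cycle (repeats step 2); tank 4 never drops to <=3
Tank 4 never reaches <=3 within 15 steps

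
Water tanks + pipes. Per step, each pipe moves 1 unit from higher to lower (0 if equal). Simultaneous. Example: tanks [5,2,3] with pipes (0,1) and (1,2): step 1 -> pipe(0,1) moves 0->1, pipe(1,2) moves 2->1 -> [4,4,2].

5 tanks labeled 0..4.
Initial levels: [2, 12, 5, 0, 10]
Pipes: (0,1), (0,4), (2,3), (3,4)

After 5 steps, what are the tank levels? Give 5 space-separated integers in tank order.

Step 1: flows [1->0,4->0,2->3,4->3] -> levels [4 11 4 2 8]
Step 2: flows [1->0,4->0,2->3,4->3] -> levels [6 10 3 4 6]
Step 3: flows [1->0,0=4,3->2,4->3] -> levels [7 9 4 4 5]
Step 4: flows [1->0,0->4,2=3,4->3] -> levels [7 8 4 5 5]
Step 5: flows [1->0,0->4,3->2,3=4] -> levels [7 7 5 4 6]

Answer: 7 7 5 4 6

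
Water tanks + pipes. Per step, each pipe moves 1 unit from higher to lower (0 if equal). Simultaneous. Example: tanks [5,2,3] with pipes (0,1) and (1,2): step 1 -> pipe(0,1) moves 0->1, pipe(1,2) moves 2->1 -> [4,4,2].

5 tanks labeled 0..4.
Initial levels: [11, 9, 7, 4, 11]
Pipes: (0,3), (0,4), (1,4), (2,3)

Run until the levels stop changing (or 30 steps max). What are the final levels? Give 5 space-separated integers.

Answer: 7 9 7 9 10

Derivation:
Step 1: flows [0->3,0=4,4->1,2->3] -> levels [10 10 6 6 10]
Step 2: flows [0->3,0=4,1=4,2=3] -> levels [9 10 6 7 10]
Step 3: flows [0->3,4->0,1=4,3->2] -> levels [9 10 7 7 9]
Step 4: flows [0->3,0=4,1->4,2=3] -> levels [8 9 7 8 10]
Step 5: flows [0=3,4->0,4->1,3->2] -> levels [9 10 8 7 8]
Step 6: flows [0->3,0->4,1->4,2->3] -> levels [7 9 7 9 10]
Step 7: flows [3->0,4->0,4->1,3->2] -> levels [9 10 8 7 8]
  -> period-2 cycle: step 7 state = step 5 state; never stabilizes
  -> state at step 30: (30-5) mod 2 = 1, same as step 6 -> [7 9 7 9 10]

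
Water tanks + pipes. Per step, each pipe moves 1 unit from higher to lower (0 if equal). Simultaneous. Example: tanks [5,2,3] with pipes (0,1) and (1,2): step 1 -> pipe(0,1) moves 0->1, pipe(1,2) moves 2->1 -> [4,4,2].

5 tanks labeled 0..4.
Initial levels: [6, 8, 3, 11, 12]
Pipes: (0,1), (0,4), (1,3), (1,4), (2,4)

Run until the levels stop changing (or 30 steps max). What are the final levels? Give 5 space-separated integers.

Step 1: flows [1->0,4->0,3->1,4->1,4->2] -> levels [8 9 4 10 9]
Step 2: flows [1->0,4->0,3->1,1=4,4->2] -> levels [10 9 5 9 7]
Step 3: flows [0->1,0->4,1=3,1->4,4->2] -> levels [8 9 6 9 8]
Step 4: flows [1->0,0=4,1=3,1->4,4->2] -> levels [9 7 7 9 8]
Step 5: flows [0->1,0->4,3->1,4->1,4->2] -> levels [7 10 8 8 7]
Step 6: flows [1->0,0=4,1->3,1->4,2->4] -> levels [8 7 7 9 9]
Step 7: flows [0->1,4->0,3->1,4->1,4->2] -> levels [8 10 8 8 6]
Step 8: flows [1->0,0->4,1->3,1->4,2->4] -> levels [8 7 7 9 9]
  -> period-2 cycle: step 8 state = step 6 state; never stabilizes
  -> state at step 30: (30-6) mod 2 = 0, same as step 6 -> [8 7 7 9 9]

Answer: 8 7 7 9 9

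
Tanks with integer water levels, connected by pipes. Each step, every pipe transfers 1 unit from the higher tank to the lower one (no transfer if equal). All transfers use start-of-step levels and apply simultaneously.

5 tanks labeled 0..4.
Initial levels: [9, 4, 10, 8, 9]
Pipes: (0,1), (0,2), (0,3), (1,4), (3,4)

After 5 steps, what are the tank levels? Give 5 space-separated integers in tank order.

Step 1: flows [0->1,2->0,0->3,4->1,4->3] -> levels [8 6 9 10 7]
Step 2: flows [0->1,2->0,3->0,4->1,3->4] -> levels [9 8 8 8 7]
Step 3: flows [0->1,0->2,0->3,1->4,3->4] -> levels [6 8 9 8 9]
Step 4: flows [1->0,2->0,3->0,4->1,4->3] -> levels [9 8 8 8 7]
  -> period-2 cycle: step 4 state = step 2 state
  -> state at step 5: (5-2) mod 2 = 1, same as step 3 -> [6 8 9 8 9]

Answer: 6 8 9 8 9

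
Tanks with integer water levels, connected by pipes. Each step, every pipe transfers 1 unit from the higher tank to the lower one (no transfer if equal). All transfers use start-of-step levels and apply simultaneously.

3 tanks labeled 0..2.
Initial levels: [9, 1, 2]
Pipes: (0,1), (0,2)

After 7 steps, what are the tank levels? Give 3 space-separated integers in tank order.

Step 1: flows [0->1,0->2] -> levels [7 2 3]
Step 2: flows [0->1,0->2] -> levels [5 3 4]
Step 3: flows [0->1,0->2] -> levels [3 4 5]
Step 4: flows [1->0,2->0] -> levels [5 3 4]
  -> period-2 cycle: step 4 state = step 2 state
  -> state at step 7: (7-2) mod 2 = 1, same as step 3 -> [3 4 5]

Answer: 3 4 5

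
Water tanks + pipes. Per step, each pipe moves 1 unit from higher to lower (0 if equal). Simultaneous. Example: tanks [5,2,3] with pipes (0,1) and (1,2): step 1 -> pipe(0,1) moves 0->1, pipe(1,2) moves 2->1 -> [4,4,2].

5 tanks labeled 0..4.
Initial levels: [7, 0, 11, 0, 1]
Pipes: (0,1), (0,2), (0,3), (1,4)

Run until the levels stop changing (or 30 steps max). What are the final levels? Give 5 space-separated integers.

Step 1: flows [0->1,2->0,0->3,4->1] -> levels [6 2 10 1 0]
Step 2: flows [0->1,2->0,0->3,1->4] -> levels [5 2 9 2 1]
Step 3: flows [0->1,2->0,0->3,1->4] -> levels [4 2 8 3 2]
Step 4: flows [0->1,2->0,0->3,1=4] -> levels [3 3 7 4 2]
Step 5: flows [0=1,2->0,3->0,1->4] -> levels [5 2 6 3 3]
Step 6: flows [0->1,2->0,0->3,4->1] -> levels [4 4 5 4 2]
Step 7: flows [0=1,2->0,0=3,1->4] -> levels [5 3 4 4 3]
Step 8: flows [0->1,0->2,0->3,1=4] -> levels [2 4 5 5 3]
Step 9: flows [1->0,2->0,3->0,1->4] -> levels [5 2 4 4 4]
Step 10: flows [0->1,0->2,0->3,4->1] -> levels [2 4 5 5 3]
  -> period-2 cycle: step 10 state = step 8 state; never stabilizes
  -> state at step 30: (30-8) mod 2 = 0, same as step 8 -> [2 4 5 5 3]

Answer: 2 4 5 5 3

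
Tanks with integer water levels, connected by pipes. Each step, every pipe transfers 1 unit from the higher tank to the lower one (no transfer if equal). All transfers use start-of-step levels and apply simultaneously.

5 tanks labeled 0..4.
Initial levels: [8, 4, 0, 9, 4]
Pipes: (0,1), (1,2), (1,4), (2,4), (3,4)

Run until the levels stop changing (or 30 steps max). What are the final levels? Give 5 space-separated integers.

Step 1: flows [0->1,1->2,1=4,4->2,3->4] -> levels [7 4 2 8 4]
Step 2: flows [0->1,1->2,1=4,4->2,3->4] -> levels [6 4 4 7 4]
Step 3: flows [0->1,1=2,1=4,2=4,3->4] -> levels [5 5 4 6 5]
Step 4: flows [0=1,1->2,1=4,4->2,3->4] -> levels [5 4 6 5 5]
Step 5: flows [0->1,2->1,4->1,2->4,3=4] -> levels [4 7 4 5 5]
Step 6: flows [1->0,1->2,1->4,4->2,3=4] -> levels [5 4 6 5 5]
  -> period-2 cycle: step 6 state = step 4 state; never stabilizes
  -> state at step 30: (30-4) mod 2 = 0, same as step 4 -> [5 4 6 5 5]

Answer: 5 4 6 5 5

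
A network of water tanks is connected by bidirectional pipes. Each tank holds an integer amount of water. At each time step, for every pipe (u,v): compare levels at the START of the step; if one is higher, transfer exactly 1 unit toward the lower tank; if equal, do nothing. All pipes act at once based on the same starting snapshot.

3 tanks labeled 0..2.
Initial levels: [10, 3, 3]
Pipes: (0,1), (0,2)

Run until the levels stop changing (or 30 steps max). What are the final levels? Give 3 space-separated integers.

Step 1: flows [0->1,0->2] -> levels [8 4 4]
Step 2: flows [0->1,0->2] -> levels [6 5 5]
Step 3: flows [0->1,0->2] -> levels [4 6 6]
Step 4: flows [1->0,2->0] -> levels [6 5 5]
  -> period-2 cycle: step 4 state = step 2 state; never stabilizes
  -> state at step 30: (30-2) mod 2 = 0, same as step 2 -> [6 5 5]

Answer: 6 5 5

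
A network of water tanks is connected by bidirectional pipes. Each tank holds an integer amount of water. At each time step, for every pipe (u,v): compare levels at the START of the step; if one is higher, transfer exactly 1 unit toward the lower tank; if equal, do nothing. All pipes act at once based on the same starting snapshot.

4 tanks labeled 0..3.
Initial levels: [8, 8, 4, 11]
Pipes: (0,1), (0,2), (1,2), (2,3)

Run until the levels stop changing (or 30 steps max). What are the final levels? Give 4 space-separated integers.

Answer: 7 7 10 7

Derivation:
Step 1: flows [0=1,0->2,1->2,3->2] -> levels [7 7 7 10]
Step 2: flows [0=1,0=2,1=2,3->2] -> levels [7 7 8 9]
Step 3: flows [0=1,2->0,2->1,3->2] -> levels [8 8 7 8]
Step 4: flows [0=1,0->2,1->2,3->2] -> levels [7 7 10 7]
Step 5: flows [0=1,2->0,2->1,2->3] -> levels [8 8 7 8]
  -> period-2 cycle: step 5 state = step 3 state; never stabilizes
  -> state at step 30: (30-3) mod 2 = 1, same as step 4 -> [7 7 10 7]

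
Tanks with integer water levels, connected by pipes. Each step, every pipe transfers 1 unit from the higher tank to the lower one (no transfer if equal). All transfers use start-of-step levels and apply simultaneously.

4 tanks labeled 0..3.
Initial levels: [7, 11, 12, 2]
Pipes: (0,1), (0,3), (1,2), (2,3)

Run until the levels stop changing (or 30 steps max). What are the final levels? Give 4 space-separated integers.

Answer: 9 7 9 7

Derivation:
Step 1: flows [1->0,0->3,2->1,2->3] -> levels [7 11 10 4]
Step 2: flows [1->0,0->3,1->2,2->3] -> levels [7 9 10 6]
Step 3: flows [1->0,0->3,2->1,2->3] -> levels [7 9 8 8]
Step 4: flows [1->0,3->0,1->2,2=3] -> levels [9 7 9 7]
Step 5: flows [0->1,0->3,2->1,2->3] -> levels [7 9 7 9]
Step 6: flows [1->0,3->0,1->2,3->2] -> levels [9 7 9 7]
  -> period-2 cycle: step 6 state = step 4 state; never stabilizes
  -> state at step 30: (30-4) mod 2 = 0, same as step 4 -> [9 7 9 7]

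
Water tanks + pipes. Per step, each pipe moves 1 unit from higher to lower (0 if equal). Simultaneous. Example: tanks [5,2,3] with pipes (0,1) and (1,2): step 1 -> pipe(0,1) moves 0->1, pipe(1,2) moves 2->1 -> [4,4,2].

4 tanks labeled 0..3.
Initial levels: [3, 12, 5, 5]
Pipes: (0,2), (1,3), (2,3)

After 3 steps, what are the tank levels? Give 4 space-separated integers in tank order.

Answer: 5 9 5 6

Derivation:
Step 1: flows [2->0,1->3,2=3] -> levels [4 11 4 6]
Step 2: flows [0=2,1->3,3->2] -> levels [4 10 5 6]
Step 3: flows [2->0,1->3,3->2] -> levels [5 9 5 6]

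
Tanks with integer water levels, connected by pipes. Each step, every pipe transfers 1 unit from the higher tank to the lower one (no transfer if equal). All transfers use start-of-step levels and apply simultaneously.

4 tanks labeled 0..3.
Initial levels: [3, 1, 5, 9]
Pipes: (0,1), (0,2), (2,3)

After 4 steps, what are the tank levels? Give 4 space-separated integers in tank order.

Step 1: flows [0->1,2->0,3->2] -> levels [3 2 5 8]
Step 2: flows [0->1,2->0,3->2] -> levels [3 3 5 7]
Step 3: flows [0=1,2->0,3->2] -> levels [4 3 5 6]
Step 4: flows [0->1,2->0,3->2] -> levels [4 4 5 5]

Answer: 4 4 5 5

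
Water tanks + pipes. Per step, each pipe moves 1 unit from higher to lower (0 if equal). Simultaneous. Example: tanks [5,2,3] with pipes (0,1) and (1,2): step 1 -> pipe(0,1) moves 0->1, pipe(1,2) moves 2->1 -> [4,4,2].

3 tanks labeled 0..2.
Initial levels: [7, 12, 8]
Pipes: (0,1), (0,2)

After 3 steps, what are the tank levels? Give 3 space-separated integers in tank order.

Answer: 9 9 9

Derivation:
Step 1: flows [1->0,2->0] -> levels [9 11 7]
Step 2: flows [1->0,0->2] -> levels [9 10 8]
Step 3: flows [1->0,0->2] -> levels [9 9 9]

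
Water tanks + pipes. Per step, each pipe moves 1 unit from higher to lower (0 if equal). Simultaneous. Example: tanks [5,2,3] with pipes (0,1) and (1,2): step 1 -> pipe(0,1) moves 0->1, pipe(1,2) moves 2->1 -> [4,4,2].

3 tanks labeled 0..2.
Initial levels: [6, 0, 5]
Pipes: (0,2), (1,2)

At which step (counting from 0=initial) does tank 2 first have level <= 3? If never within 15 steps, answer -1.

Answer: 4

Derivation:
Step 1: flows [0->2,2->1] -> levels [5 1 5]
Step 2: flows [0=2,2->1] -> levels [5 2 4]
Step 3: flows [0->2,2->1] -> levels [4 3 4]
Step 4: flows [0=2,2->1] -> levels [4 4 3]
Tank 2 first reaches <=3 at step 4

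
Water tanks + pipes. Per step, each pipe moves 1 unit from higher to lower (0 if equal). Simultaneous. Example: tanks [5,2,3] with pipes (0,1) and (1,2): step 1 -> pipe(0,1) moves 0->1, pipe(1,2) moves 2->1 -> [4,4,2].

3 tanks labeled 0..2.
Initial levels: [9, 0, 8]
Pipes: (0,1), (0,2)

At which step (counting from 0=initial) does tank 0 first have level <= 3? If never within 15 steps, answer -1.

Answer: -1

Derivation:
Step 1: flows [0->1,0->2] -> levels [7 1 9]
Step 2: flows [0->1,2->0] -> levels [7 2 8]
Step 3: flows [0->1,2->0] -> levels [7 3 7]
Step 4: flows [0->1,0=2] -> levels [6 4 7]
Step 5: flows [0->1,2->0] -> levels [6 5 6]
Step 6: flows [0->1,0=2] -> levels [5 6 6]
Step 7: flows [1->0,2->0] -> levels [7 5 5]
Step 8: flows [0->1,0->2] -> levels [5 6 6]
  -> period-2 cycle (repeats step 6); tank 0 never drops to <=3
Tank 0 never reaches <=3 within 15 steps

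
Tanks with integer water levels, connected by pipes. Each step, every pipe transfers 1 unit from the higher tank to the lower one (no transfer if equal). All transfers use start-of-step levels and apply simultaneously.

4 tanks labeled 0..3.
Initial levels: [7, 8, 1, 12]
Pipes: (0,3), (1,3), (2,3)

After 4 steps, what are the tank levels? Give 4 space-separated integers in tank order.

Answer: 8 8 5 7

Derivation:
Step 1: flows [3->0,3->1,3->2] -> levels [8 9 2 9]
Step 2: flows [3->0,1=3,3->2] -> levels [9 9 3 7]
Step 3: flows [0->3,1->3,3->2] -> levels [8 8 4 8]
Step 4: flows [0=3,1=3,3->2] -> levels [8 8 5 7]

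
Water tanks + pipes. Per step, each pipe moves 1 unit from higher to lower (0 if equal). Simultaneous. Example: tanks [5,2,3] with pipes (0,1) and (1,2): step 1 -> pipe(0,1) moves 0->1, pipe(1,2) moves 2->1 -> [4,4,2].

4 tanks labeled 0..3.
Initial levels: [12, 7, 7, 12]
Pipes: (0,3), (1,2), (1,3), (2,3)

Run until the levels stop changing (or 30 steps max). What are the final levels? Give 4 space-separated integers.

Answer: 10 10 10 8

Derivation:
Step 1: flows [0=3,1=2,3->1,3->2] -> levels [12 8 8 10]
Step 2: flows [0->3,1=2,3->1,3->2] -> levels [11 9 9 9]
Step 3: flows [0->3,1=2,1=3,2=3] -> levels [10 9 9 10]
Step 4: flows [0=3,1=2,3->1,3->2] -> levels [10 10 10 8]
Step 5: flows [0->3,1=2,1->3,2->3] -> levels [9 9 9 11]
Step 6: flows [3->0,1=2,3->1,3->2] -> levels [10 10 10 8]
  -> period-2 cycle: step 6 state = step 4 state; never stabilizes
  -> state at step 30: (30-4) mod 2 = 0, same as step 4 -> [10 10 10 8]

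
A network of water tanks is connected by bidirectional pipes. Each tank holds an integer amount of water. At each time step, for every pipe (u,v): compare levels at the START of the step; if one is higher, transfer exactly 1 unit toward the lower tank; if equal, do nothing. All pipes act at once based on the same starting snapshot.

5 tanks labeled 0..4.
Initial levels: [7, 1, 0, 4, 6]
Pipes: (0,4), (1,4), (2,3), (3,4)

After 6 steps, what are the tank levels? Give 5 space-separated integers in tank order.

Step 1: flows [0->4,4->1,3->2,4->3] -> levels [6 2 1 4 5]
Step 2: flows [0->4,4->1,3->2,4->3] -> levels [5 3 2 4 4]
Step 3: flows [0->4,4->1,3->2,3=4] -> levels [4 4 3 3 4]
Step 4: flows [0=4,1=4,2=3,4->3] -> levels [4 4 3 4 3]
Step 5: flows [0->4,1->4,3->2,3->4] -> levels [3 3 4 2 6]
Step 6: flows [4->0,4->1,2->3,4->3] -> levels [4 4 3 4 3]

Answer: 4 4 3 4 3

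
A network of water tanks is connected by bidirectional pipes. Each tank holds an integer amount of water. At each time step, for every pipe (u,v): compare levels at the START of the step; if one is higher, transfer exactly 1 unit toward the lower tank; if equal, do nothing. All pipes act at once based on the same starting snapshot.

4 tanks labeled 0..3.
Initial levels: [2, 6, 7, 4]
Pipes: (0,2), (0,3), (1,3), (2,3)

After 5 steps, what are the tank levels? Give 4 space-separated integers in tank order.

Answer: 4 4 5 6

Derivation:
Step 1: flows [2->0,3->0,1->3,2->3] -> levels [4 5 5 5]
Step 2: flows [2->0,3->0,1=3,2=3] -> levels [6 5 4 4]
Step 3: flows [0->2,0->3,1->3,2=3] -> levels [4 4 5 6]
Step 4: flows [2->0,3->0,3->1,3->2] -> levels [6 5 5 3]
Step 5: flows [0->2,0->3,1->3,2->3] -> levels [4 4 5 6]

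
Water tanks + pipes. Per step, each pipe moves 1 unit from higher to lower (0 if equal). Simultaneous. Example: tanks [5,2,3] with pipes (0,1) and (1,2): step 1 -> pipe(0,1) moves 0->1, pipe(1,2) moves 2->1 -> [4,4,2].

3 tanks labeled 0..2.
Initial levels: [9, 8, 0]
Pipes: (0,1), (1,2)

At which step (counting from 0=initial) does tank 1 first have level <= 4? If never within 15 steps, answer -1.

Answer: -1

Derivation:
Step 1: flows [0->1,1->2] -> levels [8 8 1]
Step 2: flows [0=1,1->2] -> levels [8 7 2]
Step 3: flows [0->1,1->2] -> levels [7 7 3]
Step 4: flows [0=1,1->2] -> levels [7 6 4]
Step 5: flows [0->1,1->2] -> levels [6 6 5]
Step 6: flows [0=1,1->2] -> levels [6 5 6]
Step 7: flows [0->1,2->1] -> levels [5 7 5]
Step 8: flows [1->0,1->2] -> levels [6 5 6]
  -> period-2 cycle (repeats step 6); tank 1 never drops to <=4
Tank 1 never reaches <=4 within 15 steps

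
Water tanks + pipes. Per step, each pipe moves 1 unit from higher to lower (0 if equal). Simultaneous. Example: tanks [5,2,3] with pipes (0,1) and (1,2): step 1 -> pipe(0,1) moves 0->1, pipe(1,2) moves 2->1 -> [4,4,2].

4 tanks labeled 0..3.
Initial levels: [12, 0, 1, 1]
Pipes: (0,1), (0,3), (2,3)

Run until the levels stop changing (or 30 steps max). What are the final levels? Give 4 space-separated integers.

Answer: 5 3 4 2

Derivation:
Step 1: flows [0->1,0->3,2=3] -> levels [10 1 1 2]
Step 2: flows [0->1,0->3,3->2] -> levels [8 2 2 2]
Step 3: flows [0->1,0->3,2=3] -> levels [6 3 2 3]
Step 4: flows [0->1,0->3,3->2] -> levels [4 4 3 3]
Step 5: flows [0=1,0->3,2=3] -> levels [3 4 3 4]
Step 6: flows [1->0,3->0,3->2] -> levels [5 3 4 2]
Step 7: flows [0->1,0->3,2->3] -> levels [3 4 3 4]
  -> period-2 cycle: step 7 state = step 5 state; never stabilizes
  -> state at step 30: (30-5) mod 2 = 1, same as step 6 -> [5 3 4 2]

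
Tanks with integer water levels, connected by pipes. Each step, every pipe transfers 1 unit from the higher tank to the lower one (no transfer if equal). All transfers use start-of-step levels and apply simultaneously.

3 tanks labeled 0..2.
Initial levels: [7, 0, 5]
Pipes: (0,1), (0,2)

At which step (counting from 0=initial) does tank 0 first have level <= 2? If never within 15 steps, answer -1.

Answer: -1

Derivation:
Step 1: flows [0->1,0->2] -> levels [5 1 6]
Step 2: flows [0->1,2->0] -> levels [5 2 5]
Step 3: flows [0->1,0=2] -> levels [4 3 5]
Step 4: flows [0->1,2->0] -> levels [4 4 4]
Step 5: flows [0=1,0=2] -> levels [4 4 4]
  -> stable; tank 0 stays at 4 > 2
Tank 0 never reaches <=2 within 15 steps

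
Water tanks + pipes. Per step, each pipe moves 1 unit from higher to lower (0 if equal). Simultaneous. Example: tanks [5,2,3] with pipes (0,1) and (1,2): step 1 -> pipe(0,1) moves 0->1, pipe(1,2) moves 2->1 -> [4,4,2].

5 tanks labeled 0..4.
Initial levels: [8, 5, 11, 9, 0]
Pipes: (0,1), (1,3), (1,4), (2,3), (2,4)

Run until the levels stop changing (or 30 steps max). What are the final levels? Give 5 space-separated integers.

Answer: 6 8 7 6 6

Derivation:
Step 1: flows [0->1,3->1,1->4,2->3,2->4] -> levels [7 6 9 9 2]
Step 2: flows [0->1,3->1,1->4,2=3,2->4] -> levels [6 7 8 8 4]
Step 3: flows [1->0,3->1,1->4,2=3,2->4] -> levels [7 6 7 7 6]
Step 4: flows [0->1,3->1,1=4,2=3,2->4] -> levels [6 8 6 6 7]
Step 5: flows [1->0,1->3,1->4,2=3,4->2] -> levels [7 5 7 7 7]
Step 6: flows [0->1,3->1,4->1,2=3,2=4] -> levels [6 8 7 6 6]
Step 7: flows [1->0,1->3,1->4,2->3,2->4] -> levels [7 5 5 8 8]
Step 8: flows [0->1,3->1,4->1,3->2,4->2] -> levels [6 8 7 6 6]
  -> period-2 cycle: step 8 state = step 6 state; never stabilizes
  -> state at step 30: (30-6) mod 2 = 0, same as step 6 -> [6 8 7 6 6]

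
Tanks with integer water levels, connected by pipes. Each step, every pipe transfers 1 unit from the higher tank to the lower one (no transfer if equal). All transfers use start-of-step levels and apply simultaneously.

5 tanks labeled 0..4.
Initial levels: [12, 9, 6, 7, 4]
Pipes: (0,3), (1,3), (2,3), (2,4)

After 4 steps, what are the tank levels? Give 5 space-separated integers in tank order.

Answer: 8 8 7 8 7

Derivation:
Step 1: flows [0->3,1->3,3->2,2->4] -> levels [11 8 6 8 5]
Step 2: flows [0->3,1=3,3->2,2->4] -> levels [10 8 6 8 6]
Step 3: flows [0->3,1=3,3->2,2=4] -> levels [9 8 7 8 6]
Step 4: flows [0->3,1=3,3->2,2->4] -> levels [8 8 7 8 7]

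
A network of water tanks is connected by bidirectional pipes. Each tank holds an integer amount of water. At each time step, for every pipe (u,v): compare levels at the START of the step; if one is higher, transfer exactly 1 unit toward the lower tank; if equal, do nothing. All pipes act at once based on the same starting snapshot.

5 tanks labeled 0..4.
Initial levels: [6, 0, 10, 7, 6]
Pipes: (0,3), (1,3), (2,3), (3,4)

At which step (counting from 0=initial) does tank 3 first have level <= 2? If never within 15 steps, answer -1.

Answer: -1

Derivation:
Step 1: flows [3->0,3->1,2->3,3->4] -> levels [7 1 9 5 7]
Step 2: flows [0->3,3->1,2->3,4->3] -> levels [6 2 8 7 6]
Step 3: flows [3->0,3->1,2->3,3->4] -> levels [7 3 7 5 7]
Step 4: flows [0->3,3->1,2->3,4->3] -> levels [6 4 6 7 6]
Step 5: flows [3->0,3->1,3->2,3->4] -> levels [7 5 7 3 7]
Step 6: flows [0->3,1->3,2->3,4->3] -> levels [6 4 6 7 6]
  -> period-2 cycle (repeats step 4); tank 3 never drops to <=2
Tank 3 never reaches <=2 within 15 steps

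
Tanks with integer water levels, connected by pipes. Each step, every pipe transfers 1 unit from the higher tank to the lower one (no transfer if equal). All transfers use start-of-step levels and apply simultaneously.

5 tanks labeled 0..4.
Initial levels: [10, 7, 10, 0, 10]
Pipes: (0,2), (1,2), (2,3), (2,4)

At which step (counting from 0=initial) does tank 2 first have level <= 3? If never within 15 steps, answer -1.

Answer: -1

Derivation:
Step 1: flows [0=2,2->1,2->3,2=4] -> levels [10 8 8 1 10]
Step 2: flows [0->2,1=2,2->3,4->2] -> levels [9 8 9 2 9]
Step 3: flows [0=2,2->1,2->3,2=4] -> levels [9 9 7 3 9]
Step 4: flows [0->2,1->2,2->3,4->2] -> levels [8 8 9 4 8]
Step 5: flows [2->0,2->1,2->3,2->4] -> levels [9 9 5 5 9]
Step 6: flows [0->2,1->2,2=3,4->2] -> levels [8 8 8 5 8]
Step 7: flows [0=2,1=2,2->3,2=4] -> levels [8 8 7 6 8]
Step 8: flows [0->2,1->2,2->3,4->2] -> levels [7 7 9 7 7]
Step 9: flows [2->0,2->1,2->3,2->4] -> levels [8 8 5 8 8]
Step 10: flows [0->2,1->2,3->2,4->2] -> levels [7 7 9 7 7]
  -> period-2 cycle (repeats step 8); tank 2 never drops to <=3
Tank 2 never reaches <=3 within 15 steps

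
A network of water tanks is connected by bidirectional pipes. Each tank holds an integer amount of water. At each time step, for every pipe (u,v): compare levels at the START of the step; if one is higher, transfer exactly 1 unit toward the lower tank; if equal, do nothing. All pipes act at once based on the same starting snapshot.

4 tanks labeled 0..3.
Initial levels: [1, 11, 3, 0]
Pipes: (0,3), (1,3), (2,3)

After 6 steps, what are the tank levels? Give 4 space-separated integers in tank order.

Answer: 3 5 3 4

Derivation:
Step 1: flows [0->3,1->3,2->3] -> levels [0 10 2 3]
Step 2: flows [3->0,1->3,3->2] -> levels [1 9 3 2]
Step 3: flows [3->0,1->3,2->3] -> levels [2 8 2 3]
Step 4: flows [3->0,1->3,3->2] -> levels [3 7 3 2]
Step 5: flows [0->3,1->3,2->3] -> levels [2 6 2 5]
Step 6: flows [3->0,1->3,3->2] -> levels [3 5 3 4]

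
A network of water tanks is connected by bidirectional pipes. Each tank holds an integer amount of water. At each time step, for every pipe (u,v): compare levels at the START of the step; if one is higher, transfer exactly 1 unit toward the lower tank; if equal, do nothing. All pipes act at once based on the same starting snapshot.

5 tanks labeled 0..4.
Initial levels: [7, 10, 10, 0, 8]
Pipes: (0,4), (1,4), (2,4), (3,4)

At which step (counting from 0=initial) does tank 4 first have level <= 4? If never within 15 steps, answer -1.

Step 1: flows [4->0,1->4,2->4,4->3] -> levels [8 9 9 1 8]
Step 2: flows [0=4,1->4,2->4,4->3] -> levels [8 8 8 2 9]
Step 3: flows [4->0,4->1,4->2,4->3] -> levels [9 9 9 3 5]
Step 4: flows [0->4,1->4,2->4,4->3] -> levels [8 8 8 4 7]
Step 5: flows [0->4,1->4,2->4,4->3] -> levels [7 7 7 5 9]
Step 6: flows [4->0,4->1,4->2,4->3] -> levels [8 8 8 6 5]
Step 7: flows [0->4,1->4,2->4,3->4] -> levels [7 7 7 5 9]
  -> period-2 cycle (repeats step 5); tank 4 never drops to <=4
Tank 4 never reaches <=4 within 15 steps

Answer: -1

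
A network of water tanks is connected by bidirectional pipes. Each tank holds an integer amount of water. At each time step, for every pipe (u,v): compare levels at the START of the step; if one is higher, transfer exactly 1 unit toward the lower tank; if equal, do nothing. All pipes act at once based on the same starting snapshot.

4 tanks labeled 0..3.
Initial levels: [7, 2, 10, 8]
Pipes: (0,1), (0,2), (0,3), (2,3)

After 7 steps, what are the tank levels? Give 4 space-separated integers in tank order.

Step 1: flows [0->1,2->0,3->0,2->3] -> levels [8 3 8 8]
Step 2: flows [0->1,0=2,0=3,2=3] -> levels [7 4 8 8]
Step 3: flows [0->1,2->0,3->0,2=3] -> levels [8 5 7 7]
Step 4: flows [0->1,0->2,0->3,2=3] -> levels [5 6 8 8]
Step 5: flows [1->0,2->0,3->0,2=3] -> levels [8 5 7 7]
  -> period-2 cycle: step 5 state = step 3 state
  -> state at step 7: (7-3) mod 2 = 0, same as step 3 -> [8 5 7 7]

Answer: 8 5 7 7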